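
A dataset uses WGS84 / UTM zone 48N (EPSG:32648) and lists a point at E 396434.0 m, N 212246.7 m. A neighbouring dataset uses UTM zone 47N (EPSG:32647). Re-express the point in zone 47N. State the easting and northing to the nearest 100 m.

UTM 48N → geographic: φ = 1.92000014°, λ = 104.06880037°.
UTM 47N (λ₀ = 99°) forward: E = 1064456.104 m, N = 213056.694 m.

E 1064500 m, N 213100 m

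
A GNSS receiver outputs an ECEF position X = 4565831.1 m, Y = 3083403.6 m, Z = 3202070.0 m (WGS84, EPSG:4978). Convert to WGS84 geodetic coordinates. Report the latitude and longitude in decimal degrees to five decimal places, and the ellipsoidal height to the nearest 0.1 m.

λ = atan2(Y, X) = 34.03200022°; p = √(X²+Y²) = 5509463.8 m.
Bowring's method on WGS84 (a = 6378137 m, b = 6356752.314 m) gives φ = 30.33239970°, h = -320.059 m.

lat 30.33240°, lon 34.03200°, h -320.1 m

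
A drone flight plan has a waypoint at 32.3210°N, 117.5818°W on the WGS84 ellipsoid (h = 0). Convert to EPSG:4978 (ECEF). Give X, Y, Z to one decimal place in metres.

WGS84: a = 6378137 m, e² = 0.006694380; N(φ) = a/√(1−e²sin²φ) = 6384248.628 m.
X = (N+h)·cosφ·cosλ = -2498014.662 m; Y = (N+h)·cosφ·sinλ = -4781960.395 m; Z = (N(1−e²)+h)·sinφ = 3390565.191 m.

X -2498014.7 m, Y -4781960.4 m, Z 3390565.2 m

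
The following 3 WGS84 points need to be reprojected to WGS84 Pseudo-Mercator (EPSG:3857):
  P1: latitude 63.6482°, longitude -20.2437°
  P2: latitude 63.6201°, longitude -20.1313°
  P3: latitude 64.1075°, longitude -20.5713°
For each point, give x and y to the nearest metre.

Web Mercator: x = R·λ, y = R·ln tan(π/4+φ/2), R = 6378137 m.
P1 (63.6482°, -20.2437°) → (-2253518.376, 9260985.562) m.
P2 (63.6201°, -20.1313°) → (-2241006.065, 9253941.947) m.
P3 (64.1075°, -20.5713°) → (-2289986.641, 9377115.264) m.

P1: x -2253518 m, y 9260986 m; P2: x -2241006 m, y 9253942 m; P3: x -2289987 m, y 9377115 m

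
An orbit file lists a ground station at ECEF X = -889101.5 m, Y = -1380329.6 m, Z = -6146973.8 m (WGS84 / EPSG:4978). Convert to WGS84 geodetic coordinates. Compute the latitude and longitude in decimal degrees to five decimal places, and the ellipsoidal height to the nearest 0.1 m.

lat -75.14070°, lon -122.78650°, h 4306.1 m

λ = atan2(Y, X) = -122.78650044°; p = √(X²+Y²) = 1641892.6 m.
Bowring's method on WGS84 (a = 6378137 m, b = 6356752.314 m) gives φ = -75.14069982°, h = 4306.051 m.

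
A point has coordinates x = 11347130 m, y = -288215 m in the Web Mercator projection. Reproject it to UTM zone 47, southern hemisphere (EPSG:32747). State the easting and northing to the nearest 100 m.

E 826200 m, N 9713500 m

Web Mercator inverse (R = 6378137 m) → φ = -2.58819872°, λ = 101.93300310°.
UTM 47S forward: E = 826181.969 m, N = 9713547.068 m.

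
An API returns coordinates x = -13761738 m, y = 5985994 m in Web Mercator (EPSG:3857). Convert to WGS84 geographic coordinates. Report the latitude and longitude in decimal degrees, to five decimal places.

lat 47.26840°, lon -123.62380°

R = 6378137 m. λ = x/R = -123.62379581°.
φ = 2·arctan(exp(y/R)) − 90° = 2·arctan(2.55619) − 90° = 47.26839785°.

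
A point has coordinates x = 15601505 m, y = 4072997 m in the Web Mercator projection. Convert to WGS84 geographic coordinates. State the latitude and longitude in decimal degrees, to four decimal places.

lat 34.3285°, lon 140.1507°

R = 6378137 m. λ = x/R = 140.15070397°.
φ = 2·arctan(exp(y/R)) − 90° = 2·arctan(1.89380) − 90° = 34.32849774°.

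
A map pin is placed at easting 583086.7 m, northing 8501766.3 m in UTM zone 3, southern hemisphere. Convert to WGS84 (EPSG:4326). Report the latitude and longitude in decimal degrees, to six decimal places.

Zone 3S: λ₀ = -165°, k₀ = 0.9996, false easting 500000 m, false northing 10000000 m.
Meridian distance M = (N − FN)/k₀ = -1498833.2 m.
Inverse transverse Mercator on WGS84 gives φ = -13.55130009°, λ = -164.23210013°.

lat -13.551300°, lon -164.232100°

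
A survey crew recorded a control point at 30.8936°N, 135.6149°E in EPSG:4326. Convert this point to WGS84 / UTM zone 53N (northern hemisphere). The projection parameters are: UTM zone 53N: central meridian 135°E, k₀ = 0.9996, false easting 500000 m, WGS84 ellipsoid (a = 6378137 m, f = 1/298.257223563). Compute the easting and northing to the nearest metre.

Zone 53 central meridian λ₀ = 6×53 − 183 = 135°; Δλ = +0.6149°.
Transverse Mercator on WGS84 with k₀ = 0.9996 gives E = 558767.695 m, N = 3417972.157 m.

E 558768 m, N 3417972 m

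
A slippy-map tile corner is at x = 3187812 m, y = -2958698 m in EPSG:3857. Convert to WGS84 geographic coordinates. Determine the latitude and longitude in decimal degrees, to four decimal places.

R = 6378137 m. λ = x/R = 28.63660242°.
φ = 2·arctan(exp(y/R)) − 90° = 2·arctan(0.62884) − 90° = -25.67349680°.

lat -25.6735°, lon 28.6366°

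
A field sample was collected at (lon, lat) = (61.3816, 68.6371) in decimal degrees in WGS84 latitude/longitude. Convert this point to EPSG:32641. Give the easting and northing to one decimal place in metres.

Zone 41 central meridian λ₀ = 6×41 − 183 = 63°; Δλ = -1.6184°.
Transverse Mercator on WGS84 with k₀ = 0.9996 gives E = 434214.023 m, N = 7614763.371 m.

E 434214.0 m, N 7614763.4 m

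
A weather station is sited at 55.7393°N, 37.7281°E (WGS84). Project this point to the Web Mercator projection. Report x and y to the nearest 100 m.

x 4199900 m, y 7506700 m

Web Mercator is spherical with R = a = 6378137 m.
x = R·λ = 6378137 × 0.658479566 = 4199872.881 m.
y = R·ln tan(π/4 + φ/2) = 6378137 × 1.176941126 = 7506691.745 m.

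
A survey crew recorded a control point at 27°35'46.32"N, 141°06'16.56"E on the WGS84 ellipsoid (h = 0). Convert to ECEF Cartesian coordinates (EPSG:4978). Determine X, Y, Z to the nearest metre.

X -4402486 m, Y 3551775 m, Z 2936922 m

WGS84: a = 6378137 m, e² = 0.006694380; N(φ) = a/√(1−e²sin²φ) = 6382723.162 m.
X = (N+h)·cosφ·cosλ = -4402486.196 m; Y = (N+h)·cosφ·sinλ = 3551774.992 m; Z = (N(1−e²)+h)·sinφ = 2936921.807 m.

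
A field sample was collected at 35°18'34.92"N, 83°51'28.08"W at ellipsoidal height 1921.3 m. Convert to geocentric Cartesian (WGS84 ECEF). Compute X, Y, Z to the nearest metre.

WGS84: a = 6378137 m, e² = 0.006694380; N(φ) = a/√(1−e²sin²φ) = 6385281.186 m.
X = (N+h)·cosφ·cosλ = 557687.831 m; Y = (N+h)·cosφ·sinλ = -5182289.935 m; Z = (N(1−e²)+h)·sinφ = 3667069.401 m.

X 557688 m, Y -5182290 m, Z 3667069 m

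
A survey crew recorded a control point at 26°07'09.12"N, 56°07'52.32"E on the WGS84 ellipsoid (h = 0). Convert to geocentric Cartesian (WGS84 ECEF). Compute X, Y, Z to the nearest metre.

WGS84: a = 6378137 m, e² = 0.006694380; N(φ) = a/√(1−e²sin²φ) = 6382278.677 m.
X = (N+h)·cosφ·cosλ = 3193579.532 m; Y = (N+h)·cosφ·sinλ = 4758142.591 m; Z = (N(1−e²)+h)·sinφ = 2790925.424 m.

X 3193580 m, Y 4758143 m, Z 2790925 m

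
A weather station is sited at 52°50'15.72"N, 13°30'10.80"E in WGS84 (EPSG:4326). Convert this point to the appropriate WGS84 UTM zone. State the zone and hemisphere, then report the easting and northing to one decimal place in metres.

Zone 33N: E 399162.5 m, N 5855266.2 m

Longitude 13.5030° lies in the 6° band [12°, 18°), giving zone 33; latitude is north of the equator, so 33N.
Zone 33 central meridian λ₀ = 6×33 − 183 = 15°; Δλ = -1.4970°.
Transverse Mercator on WGS84 with k₀ = 0.9996 gives E = 399162.539 m, N = 5855266.151 m.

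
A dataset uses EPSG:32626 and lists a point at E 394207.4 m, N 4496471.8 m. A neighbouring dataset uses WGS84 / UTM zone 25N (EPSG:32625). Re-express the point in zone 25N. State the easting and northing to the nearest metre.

UTM 26N → geographic: φ = 40.61230041°, λ = -28.25060055°.
UTM 25N (λ₀ = -33°) forward: E = 901833.903 m, N = 4506574.718 m.

E 901834 m, N 4506575 m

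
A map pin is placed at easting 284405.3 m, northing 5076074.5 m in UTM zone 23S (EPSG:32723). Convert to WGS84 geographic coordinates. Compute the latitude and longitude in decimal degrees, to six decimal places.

lat -44.436500°, lon -47.709000°

Zone 23S: λ₀ = -45°, k₀ = 0.9996, false easting 500000 m, false northing 10000000 m.
Meridian distance M = (N − FN)/k₀ = -4925895.9 m.
Inverse transverse Mercator on WGS84 gives φ = -44.43650016°, λ = -47.70899984°.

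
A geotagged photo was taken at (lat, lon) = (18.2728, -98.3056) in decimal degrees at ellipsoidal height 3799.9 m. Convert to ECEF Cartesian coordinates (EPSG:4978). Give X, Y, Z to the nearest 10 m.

X -875690 m, Y -5998540 m, Z 1988270 m

WGS84: a = 6378137 m, e² = 0.006694380; N(φ) = a/√(1−e²sin²φ) = 6380236.806 m.
X = (N+h)·cosφ·cosλ = -875690.621 m; Y = (N+h)·cosφ·sinλ = -5998536.567 m; Z = (N(1−e²)+h)·sinφ = 1988269.815 m.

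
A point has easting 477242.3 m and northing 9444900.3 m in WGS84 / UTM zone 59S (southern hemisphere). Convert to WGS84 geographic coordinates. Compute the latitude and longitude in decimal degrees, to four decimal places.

Zone 59S: λ₀ = 171°, k₀ = 0.9996, false easting 500000 m, false northing 10000000 m.
Meridian distance M = (N − FN)/k₀ = -555321.8 m.
Inverse transverse Mercator on WGS84 gives φ = -5.02199988°, λ = 170.79469986°.

lat -5.0220°, lon 170.7947°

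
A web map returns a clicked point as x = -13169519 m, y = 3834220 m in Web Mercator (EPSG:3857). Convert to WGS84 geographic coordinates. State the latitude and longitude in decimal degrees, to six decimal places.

R = 6378137 m. λ = x/R = -118.30380202°.
φ = 2·arctan(exp(y/R)) − 90° = 2·arctan(1.82422) − 90° = 32.53860184°.

lat 32.538602°, lon -118.303802°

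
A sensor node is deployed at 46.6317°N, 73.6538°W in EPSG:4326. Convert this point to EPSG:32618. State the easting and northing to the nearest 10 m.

E 603050 m, N 5165120 m

Zone 18 central meridian λ₀ = 6×18 − 183 = -75°; Δλ = +1.3462°.
Transverse Mercator on WGS84 with k₀ = 0.9996 gives E = 603046.257 m, N = 5165117.697 m.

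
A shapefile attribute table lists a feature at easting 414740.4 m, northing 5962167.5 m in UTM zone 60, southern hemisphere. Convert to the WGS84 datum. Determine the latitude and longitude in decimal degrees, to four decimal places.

lat -36.4820°, lon 176.0482°

Zone 60S: λ₀ = 177°, k₀ = 0.9996, false easting 500000 m, false northing 10000000 m.
Meridian distance M = (N − FN)/k₀ = -4039448.3 m.
Inverse transverse Mercator on WGS84 gives φ = -36.48199970°, λ = 176.04819984°.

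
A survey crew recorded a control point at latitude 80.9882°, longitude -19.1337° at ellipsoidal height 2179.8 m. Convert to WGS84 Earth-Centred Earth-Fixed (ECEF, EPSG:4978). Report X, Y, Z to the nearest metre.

WGS84: a = 6378137 m, e² = 0.006694380; N(φ) = a/√(1−e²sin²φ) = 6399064.584 m.
X = (N+h)·cosφ·cosλ = 947285.700 m; Y = (N+h)·cosφ·sinλ = -328651.193 m; Z = (N(1−e²)+h)·sinφ = 6279919.093 m.

X 947286 m, Y -328651 m, Z 6279919 m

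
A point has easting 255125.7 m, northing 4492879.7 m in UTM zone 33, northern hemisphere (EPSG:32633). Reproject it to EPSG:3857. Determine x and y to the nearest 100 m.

Unproject from UTM 33N (λ₀ = 15°) → φ = 40.55050005°, λ = 12.10809975°.
Web Mercator (R = 6378137 m): x = 1347867.499 m, y = 4946264.906 m.

x 1347900 m, y 4946300 m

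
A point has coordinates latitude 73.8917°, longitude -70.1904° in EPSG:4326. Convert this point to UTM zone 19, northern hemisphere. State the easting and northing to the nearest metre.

E 463136 m, N 8200324 m

Zone 19 central meridian λ₀ = 6×19 − 183 = -69°; Δλ = -1.1904°.
Transverse Mercator on WGS84 with k₀ = 0.9996 gives E = 463136.158 m, N = 8200323.745 m.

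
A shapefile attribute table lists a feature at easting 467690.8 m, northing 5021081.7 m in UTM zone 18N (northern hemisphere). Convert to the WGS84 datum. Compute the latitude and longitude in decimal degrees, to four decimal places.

lat 45.3425°, lon -75.4124°

Zone 18N: λ₀ = -75°, k₀ = 0.9996, false easting 500000 m.
Meridian distance M = (N − FN)/k₀ = 5023090.9 m.
Inverse transverse Mercator on WGS84 gives φ = 45.34250031°, λ = -75.41240004°.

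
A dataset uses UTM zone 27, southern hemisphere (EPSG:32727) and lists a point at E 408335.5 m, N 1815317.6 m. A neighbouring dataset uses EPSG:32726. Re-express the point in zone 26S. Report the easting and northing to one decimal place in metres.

UTM 27S → geographic: φ = -73.73460002°, λ = -23.93310002°.
UTM 26S (λ₀ = -27°) forward: E = 595842.687 m, N = 1815107.395 m.

E 595842.7 m, N 1815107.4 m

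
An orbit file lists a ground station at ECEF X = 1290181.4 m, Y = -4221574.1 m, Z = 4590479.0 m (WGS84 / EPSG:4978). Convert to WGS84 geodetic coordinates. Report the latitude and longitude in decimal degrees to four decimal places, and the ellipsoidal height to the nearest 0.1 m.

λ = atan2(Y, X) = -73.00599923°; p = √(X²+Y²) = 4414323.9 m.
Bowring's method on WGS84 (a = 6378137 m, b = 6356752.314 m) gives φ = 46.31289998°, h = 1575.856 m.

lat 46.3129°, lon -73.0060°, h 1575.9 m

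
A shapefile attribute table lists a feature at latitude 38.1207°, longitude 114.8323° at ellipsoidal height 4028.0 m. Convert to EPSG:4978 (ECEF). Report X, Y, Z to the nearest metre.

WGS84: a = 6378137 m, e² = 0.006694380; N(φ) = a/√(1−e²sin²φ) = 6386288.303 m.
X = (N+h)·cosφ·cosλ = -2111300.148 m; Y = (N+h)·cosφ·sinλ = 4562515.449 m; Z = (N(1−e²)+h)·sinφ = 3918479.143 m.

X -2111300 m, Y 4562515 m, Z 3918479 m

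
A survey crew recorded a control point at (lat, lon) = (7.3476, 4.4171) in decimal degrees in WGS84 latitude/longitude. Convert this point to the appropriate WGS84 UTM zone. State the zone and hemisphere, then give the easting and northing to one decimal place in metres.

Longitude 4.4171° lies in the 6° band [0°, 6°), giving zone 31; latitude is north of the equator, so 31N.
Zone 31 central meridian λ₀ = 6×31 − 183 = 3°; Δλ = +1.4171°.
Transverse Mercator on WGS84 with k₀ = 0.9996 gives E = 656416.996 m, N = 812422.546 m.

Zone 31N: E 656417.0 m, N 812422.5 m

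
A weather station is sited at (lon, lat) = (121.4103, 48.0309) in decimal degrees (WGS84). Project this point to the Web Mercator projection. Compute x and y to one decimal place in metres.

Web Mercator is spherical with R = a = 6378137 m.
x = R·λ = 6378137 × 2.119009481 = 13515332.773 m.
y = R·ln tan(π/4 + φ/2) = 6378137 × 0.958273087 = 6111997.034 m.

x 13515332.8 m, y 6111997.0 m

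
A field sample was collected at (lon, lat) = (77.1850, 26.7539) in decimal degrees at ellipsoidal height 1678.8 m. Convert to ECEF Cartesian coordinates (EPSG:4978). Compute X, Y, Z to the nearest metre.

WGS84: a = 6378137 m, e² = 0.006694380; N(φ) = a/√(1−e²sin²φ) = 6382467.606 m.
X = (N+h)·cosφ·cosλ = 1264439.647 m; Y = (N+h)·cosφ·sinλ = 5558715.476 m; Z = (N(1−e²)+h)·sinφ = 2854648.585 m.

X 1264440 m, Y 5558715 m, Z 2854649 m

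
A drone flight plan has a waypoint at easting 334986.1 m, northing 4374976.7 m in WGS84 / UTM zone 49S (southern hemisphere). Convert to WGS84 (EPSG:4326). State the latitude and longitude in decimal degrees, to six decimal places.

lat -50.753500°, lon 108.660600°

Zone 49S: λ₀ = 111°, k₀ = 0.9996, false easting 500000 m, false northing 10000000 m.
Meridian distance M = (N − FN)/k₀ = -5627274.2 m.
Inverse transverse Mercator on WGS84 gives φ = -50.75350017°, λ = 108.66060022°.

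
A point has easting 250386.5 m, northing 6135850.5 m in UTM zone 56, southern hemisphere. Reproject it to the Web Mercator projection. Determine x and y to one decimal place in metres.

Unproject from UTM 56S (λ₀ = 153°) → φ = -34.88909976°, λ = 150.26860032°.
Web Mercator (R = 6378137 m): x = 16727824.070 m, y = -4148820.438 m.

x 16727824.1 m, y -4148820.4 m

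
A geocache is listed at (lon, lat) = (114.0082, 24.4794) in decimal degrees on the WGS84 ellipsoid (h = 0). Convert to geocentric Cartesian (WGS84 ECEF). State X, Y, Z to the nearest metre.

X -2363146 m, Y 5305668 m, Z 2626701 m

WGS84: a = 6378137 m, e² = 0.006694380; N(φ) = a/√(1−e²sin²φ) = 6381805.742 m.
X = (N+h)·cosφ·cosλ = -2363145.651 m; Y = (N+h)·cosφ·sinλ = 5305668.341 m; Z = (N(1−e²)+h)·sinφ = 2626700.997 m.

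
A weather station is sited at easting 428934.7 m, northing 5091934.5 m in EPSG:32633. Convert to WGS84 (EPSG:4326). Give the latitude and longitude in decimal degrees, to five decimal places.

lat 45.97730°, lon 14.08260°

Zone 33N: λ₀ = 15°, k₀ = 0.9996, false easting 500000 m.
Meridian distance M = (N − FN)/k₀ = 5093972.1 m.
Inverse transverse Mercator on WGS84 gives φ = 45.97730009°, λ = 14.08260064°.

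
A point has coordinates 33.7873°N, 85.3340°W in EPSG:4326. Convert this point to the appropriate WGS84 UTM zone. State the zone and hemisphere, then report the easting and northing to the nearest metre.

Longitude -85.3340° lies in the 6° band [-90°, -84°), giving zone 16; latitude is north of the equator, so 16N.
Zone 16 central meridian λ₀ = 6×16 − 183 = -87°; Δλ = +1.6660°.
Transverse Mercator on WGS84 with k₀ = 0.9996 gives E = 654242.251 m, N = 3739819.903 m.

Zone 16N: E 654242 m, N 3739820 m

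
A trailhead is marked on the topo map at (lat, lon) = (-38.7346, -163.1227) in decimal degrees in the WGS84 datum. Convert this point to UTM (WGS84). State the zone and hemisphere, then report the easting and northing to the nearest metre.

Longitude -163.1227° lies in the 6° band [-168°, -162°), giving zone 3; latitude is south of the equator, so 3S.
Zone 3 central meridian λ₀ = 6×3 − 183 = -165°; Δλ = +1.8773°.
Transverse Mercator on WGS84 with k₀ = 0.9996 gives E = 663170.635 m, N = 5711001.508 m.

Zone 3S: E 663171 m, N 5711002 m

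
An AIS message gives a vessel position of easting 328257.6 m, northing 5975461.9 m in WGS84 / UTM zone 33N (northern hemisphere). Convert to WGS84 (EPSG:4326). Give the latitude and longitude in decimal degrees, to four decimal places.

lat 53.8991°, lon 12.3860°

Zone 33N: λ₀ = 15°, k₀ = 0.9996, false easting 500000 m.
Meridian distance M = (N − FN)/k₀ = 5977853.0 m.
Inverse transverse Mercator on WGS84 gives φ = 53.89909974°, λ = 12.38600015°.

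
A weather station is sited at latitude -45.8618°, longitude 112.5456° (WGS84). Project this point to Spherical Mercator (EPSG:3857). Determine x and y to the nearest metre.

x 12528519 m, y -5758230 m

Web Mercator is spherical with R = a = 6378137 m.
x = R·λ = 6378137 × 1.964291279 = 12528518.883 m.
y = R·ln tan(π/4 + φ/2) = 6378137 × -0.902807538 = -5758230.164 m.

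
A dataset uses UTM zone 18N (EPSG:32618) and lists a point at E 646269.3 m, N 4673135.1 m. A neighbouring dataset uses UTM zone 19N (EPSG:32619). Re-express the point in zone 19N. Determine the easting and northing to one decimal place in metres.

E 150863.1 m, N 4680277.5 m

UTM 18N → geographic: φ = 42.19669977°, λ = -73.22840002°.
UTM 19N (λ₀ = -69°) forward: E = 150863.139 m, N = 4680277.523 m.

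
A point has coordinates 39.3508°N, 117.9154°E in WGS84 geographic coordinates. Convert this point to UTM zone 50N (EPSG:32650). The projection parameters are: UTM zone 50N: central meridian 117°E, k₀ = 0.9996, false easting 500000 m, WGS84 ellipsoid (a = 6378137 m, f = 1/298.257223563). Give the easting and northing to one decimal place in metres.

Zone 50 central meridian λ₀ = 6×50 − 183 = 117°; Δλ = +0.9154°.
Transverse Mercator on WGS84 with k₀ = 0.9996 gives E = 578873.860 m, N = 4356105.939 m.

E 578873.9 m, N 4356105.9 m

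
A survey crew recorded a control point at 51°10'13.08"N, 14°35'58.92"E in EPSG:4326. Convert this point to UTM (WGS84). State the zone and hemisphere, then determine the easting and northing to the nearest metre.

Zone 33N: E 472014 m, N 5668839 m

Longitude 14.5997° lies in the 6° band [12°, 18°), giving zone 33; latitude is north of the equator, so 33N.
Zone 33 central meridian λ₀ = 6×33 − 183 = 15°; Δλ = -0.4003°.
Transverse Mercator on WGS84 with k₀ = 0.9996 gives E = 472014.108 m, N = 5668839.328 m.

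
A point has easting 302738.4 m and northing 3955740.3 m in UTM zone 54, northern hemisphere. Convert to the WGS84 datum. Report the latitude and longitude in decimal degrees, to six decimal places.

Zone 54N: λ₀ = 141°, k₀ = 0.9996, false easting 500000 m.
Meridian distance M = (N − FN)/k₀ = 3957323.2 m.
Inverse transverse Mercator on WGS84 gives φ = 35.72589980°, λ = 138.81899993°.

lat 35.725900°, lon 138.819000°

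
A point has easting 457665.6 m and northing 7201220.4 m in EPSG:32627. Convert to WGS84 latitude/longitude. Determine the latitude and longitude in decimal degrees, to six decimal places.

lat 64.932400°, lon -21.895501°

Zone 27N: λ₀ = -21°, k₀ = 0.9996, false easting 500000 m.
Meridian distance M = (N − FN)/k₀ = 7204102.0 m.
Inverse transverse Mercator on WGS84 gives φ = 64.93239992°, λ = -21.89550056°.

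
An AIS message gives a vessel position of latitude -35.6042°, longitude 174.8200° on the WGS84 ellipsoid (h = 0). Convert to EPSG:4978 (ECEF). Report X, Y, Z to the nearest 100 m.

X -5170500 m, Y 468700 m, Z -3692600 m

WGS84: a = 6378137 m, e² = 0.006694380; N(φ) = a/√(1−e²sin²φ) = 6385385.238 m.
X = (N+h)·cosφ·cosλ = -5170486.117 m; Y = (N+h)·cosφ·sinλ = 468731.368 m; Z = (N(1−e²)+h)·sinφ = -3692573.911 m.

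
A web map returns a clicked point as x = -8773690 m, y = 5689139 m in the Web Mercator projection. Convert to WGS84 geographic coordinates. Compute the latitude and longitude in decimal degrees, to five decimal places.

R = 6378137 m. λ = x/R = -78.81539825°.
φ = 2·arctan(exp(y/R)) − 90° = 2·arctan(2.43994) − 90° = 45.42789986°.

lat 45.42790°, lon -78.81540°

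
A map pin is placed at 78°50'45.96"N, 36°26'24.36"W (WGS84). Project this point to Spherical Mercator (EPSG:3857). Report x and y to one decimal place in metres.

x -4056493.4 m, y 14838224.4 m

Web Mercator is spherical with R = a = 6378137 m.
x = R·λ = 6378137 × -0.635999725 = -4056493.376 m.
y = R·ln tan(π/4 + φ/2) = 6378137 × 2.326419825 = 14838224.362 m.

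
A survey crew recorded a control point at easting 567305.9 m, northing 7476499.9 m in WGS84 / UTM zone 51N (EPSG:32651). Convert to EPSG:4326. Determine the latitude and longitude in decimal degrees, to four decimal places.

Zone 51N: λ₀ = 123°, k₀ = 0.9996, false easting 500000 m.
Meridian distance M = (N − FN)/k₀ = 7479491.7 m.
Inverse transverse Mercator on WGS84 gives φ = 67.39710024°, λ = 124.56939968°.

lat 67.3971°, lon 124.5694°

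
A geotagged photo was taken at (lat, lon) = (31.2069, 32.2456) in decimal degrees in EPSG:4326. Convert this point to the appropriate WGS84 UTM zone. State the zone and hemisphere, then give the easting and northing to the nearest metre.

Zone 36N: E 428135 m, N 3452777 m

Longitude 32.2456° lies in the 6° band [30°, 36°), giving zone 36; latitude is north of the equator, so 36N.
Zone 36 central meridian λ₀ = 6×36 − 183 = 33°; Δλ = -0.7544°.
Transverse Mercator on WGS84 with k₀ = 0.9996 gives E = 428135.399 m, N = 3452777.161 m.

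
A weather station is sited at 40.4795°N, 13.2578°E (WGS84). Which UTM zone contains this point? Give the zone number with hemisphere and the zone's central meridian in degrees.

UTM zone = ⌊(λ + 180)/6⌋ + 1; 13.2578° ∈ [12°, 18°) → zone 33.
Hemisphere: N (φ ≥ 0).
Central meridian λ₀ = 6×33 − 183 = 15°.

Zone 33N, central meridian 15°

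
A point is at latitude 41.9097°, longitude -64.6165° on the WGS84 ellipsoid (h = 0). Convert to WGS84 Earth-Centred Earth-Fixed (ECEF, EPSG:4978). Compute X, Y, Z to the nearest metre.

X 2037794 m, Y -4294776 m, Z 4238145 m

WGS84: a = 6378137 m, e² = 0.006694380; N(φ) = a/√(1−e²sin²φ) = 6387683.572 m.
X = (N+h)·cosφ·cosλ = 2037794.093 m; Y = (N+h)·cosφ·sinλ = -4294775.944 m; Z = (N(1−e²)+h)·sinφ = 4238144.928 m.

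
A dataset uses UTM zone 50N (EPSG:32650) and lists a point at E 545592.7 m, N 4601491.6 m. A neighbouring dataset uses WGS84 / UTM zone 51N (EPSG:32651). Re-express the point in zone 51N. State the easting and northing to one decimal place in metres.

E 45225.0 m, N 4615728.8 m

UTM 50N → geographic: φ = 41.56379978°, λ = 117.54679991°.
UTM 51N (λ₀ = 123°) forward: E = 45225.045 m, N = 4615728.829 m.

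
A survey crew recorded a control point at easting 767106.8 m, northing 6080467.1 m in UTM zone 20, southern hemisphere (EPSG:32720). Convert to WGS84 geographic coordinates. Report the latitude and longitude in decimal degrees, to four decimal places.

lat -35.3834°, lon -60.0595°

Zone 20S: λ₀ = -63°, k₀ = 0.9996, false easting 500000 m, false northing 10000000 m.
Meridian distance M = (N − FN)/k₀ = -3921101.3 m.
Inverse transverse Mercator on WGS84 gives φ = -35.38339980°, λ = -60.05950046°.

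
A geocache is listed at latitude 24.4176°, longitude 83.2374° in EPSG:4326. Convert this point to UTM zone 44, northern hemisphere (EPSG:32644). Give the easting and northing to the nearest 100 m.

E 726900 m, N 2702300 m

Zone 44 central meridian λ₀ = 6×44 − 183 = 81°; Δλ = +2.2374°.
Transverse Mercator on WGS84 with k₀ = 0.9996 gives E = 726866.210 m, N = 2702293.671 m.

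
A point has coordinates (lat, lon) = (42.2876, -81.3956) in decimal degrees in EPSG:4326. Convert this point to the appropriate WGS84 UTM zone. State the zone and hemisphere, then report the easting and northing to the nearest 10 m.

Zone 17N: E 467390 m, N 4681780 m

Longitude -81.3956° lies in the 6° band [-84°, -78°), giving zone 17; latitude is north of the equator, so 17N.
Zone 17 central meridian λ₀ = 6×17 − 183 = -81°; Δλ = -0.3956°.
Transverse Mercator on WGS84 with k₀ = 0.9996 gives E = 467385.265 m, N = 4681784.687 m.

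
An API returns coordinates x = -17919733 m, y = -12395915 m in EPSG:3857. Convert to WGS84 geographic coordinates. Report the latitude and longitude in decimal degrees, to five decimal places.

R = 6378137 m. λ = x/R = -160.97570041°.
φ = 2·arctan(exp(y/R)) − 90° = 2·arctan(0.14320) − 90° = -73.70109942°.

lat -73.70110°, lon -160.97570°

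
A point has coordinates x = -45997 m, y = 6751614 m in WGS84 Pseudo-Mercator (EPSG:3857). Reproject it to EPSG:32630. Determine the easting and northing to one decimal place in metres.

Web Mercator inverse (R = 6378137 m) → φ = 51.73089882°, λ = -0.41319808°.
UTM 30N forward: E = 678634.126 m, N = 5734275.619 m.

E 678634.1 m, N 5734275.6 m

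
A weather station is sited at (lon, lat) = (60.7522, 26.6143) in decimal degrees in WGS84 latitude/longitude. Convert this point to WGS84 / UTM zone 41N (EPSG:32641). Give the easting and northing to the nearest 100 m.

E 276200 m, N 2945700 m

Zone 41 central meridian λ₀ = 6×41 − 183 = 63°; Δλ = -2.2478°.
Transverse Mercator on WGS84 with k₀ = 0.9996 gives E = 276193.670 m, N = 2945683.949 m.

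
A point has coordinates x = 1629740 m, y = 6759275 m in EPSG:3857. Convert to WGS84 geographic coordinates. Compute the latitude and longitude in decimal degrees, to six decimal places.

R = 6378137 m. λ = x/R = 14.64020351°.
φ = 2·arctan(exp(y/R)) − 90° = 2·arctan(2.88567) − 90° = 51.77350275°.

lat 51.773503°, lon 14.640204°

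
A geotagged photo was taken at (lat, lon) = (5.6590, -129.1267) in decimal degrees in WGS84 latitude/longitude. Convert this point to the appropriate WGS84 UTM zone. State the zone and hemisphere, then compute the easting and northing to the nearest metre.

Longitude -129.1267° lies in the 6° band [-132°, -126°), giving zone 9; latitude is north of the equator, so 9N.
Zone 9 central meridian λ₀ = 6×9 − 183 = -129°; Δλ = -0.1267°.
Transverse Mercator on WGS84 with k₀ = 0.9996 gives E = 485969.705 m, N = 625511.446 m.

Zone 9N: E 485970 m, N 625511 m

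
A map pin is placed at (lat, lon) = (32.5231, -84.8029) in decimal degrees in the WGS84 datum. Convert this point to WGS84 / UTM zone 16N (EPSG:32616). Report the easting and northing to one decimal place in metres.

E 706362.5 m, N 3600547.7 m

Zone 16 central meridian λ₀ = 6×16 − 183 = -87°; Δλ = +2.1971°.
Transverse Mercator on WGS84 with k₀ = 0.9996 gives E = 706362.476 m, N = 3600547.673 m.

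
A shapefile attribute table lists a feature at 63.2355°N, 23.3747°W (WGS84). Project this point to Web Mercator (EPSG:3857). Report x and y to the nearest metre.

x -2602060 m, y 9158230 m

Web Mercator is spherical with R = a = 6378137 m.
x = R·λ = 6378137 × -0.407965477 = -2602059.701 m.
y = R·ln tan(π/4 + φ/2) = 6378137 × 1.435878591 = 9158230.371 m.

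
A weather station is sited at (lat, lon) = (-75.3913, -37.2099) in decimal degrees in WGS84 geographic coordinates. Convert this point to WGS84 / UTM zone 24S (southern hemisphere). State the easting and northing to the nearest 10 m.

E 550390 m, N 1631970 m

Zone 24 central meridian λ₀ = 6×24 − 183 = -39°; Δλ = +1.7901°.
Transverse Mercator on WGS84 with k₀ = 0.9996 gives E = 550390.852 m, N = 1631971.832 m.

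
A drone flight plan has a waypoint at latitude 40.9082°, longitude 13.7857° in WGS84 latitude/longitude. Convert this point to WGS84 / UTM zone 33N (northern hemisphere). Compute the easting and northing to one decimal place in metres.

E 397732.8 m, N 4529276.2 m

Zone 33 central meridian λ₀ = 6×33 − 183 = 15°; Δλ = -1.2143°.
Transverse Mercator on WGS84 with k₀ = 0.9996 gives E = 397732.843 m, N = 4529276.190 m.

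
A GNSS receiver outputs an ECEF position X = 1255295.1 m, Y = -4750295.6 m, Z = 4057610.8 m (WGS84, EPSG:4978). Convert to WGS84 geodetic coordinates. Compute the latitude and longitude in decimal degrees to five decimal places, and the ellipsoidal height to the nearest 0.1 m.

lat 39.74000°, lon -75.19760°, h 2787.0 m

λ = atan2(Y, X) = -75.19760009°; p = √(X²+Y²) = 4913356.7 m.
Bowring's method on WGS84 (a = 6378137 m, b = 6356752.314 m) gives φ = 39.73999942°, h = 2787.007 m.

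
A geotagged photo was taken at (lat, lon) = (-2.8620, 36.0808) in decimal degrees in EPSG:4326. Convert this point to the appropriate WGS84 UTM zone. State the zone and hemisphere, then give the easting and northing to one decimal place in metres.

Zone 37S: E 175427.9 m, N 9683247.2 m

Longitude 36.0808° lies in the 6° band [36°, 42°), giving zone 37; latitude is south of the equator, so 37S.
Zone 37 central meridian λ₀ = 6×37 − 183 = 39°; Δλ = -2.9192°.
Transverse Mercator on WGS84 with k₀ = 0.9996 gives E = 175427.892 m, N = 9683247.249 m.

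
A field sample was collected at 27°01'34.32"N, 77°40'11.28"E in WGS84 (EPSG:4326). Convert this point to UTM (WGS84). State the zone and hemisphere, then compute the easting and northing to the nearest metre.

Zone 43N: E 764880 m, N 2992143 m

Longitude 77.6698° lies in the 6° band [72°, 78°), giving zone 43; latitude is north of the equator, so 43N.
Zone 43 central meridian λ₀ = 6×43 − 183 = 75°; Δλ = +2.6698°.
Transverse Mercator on WGS84 with k₀ = 0.9996 gives E = 764879.962 m, N = 2992142.684 m.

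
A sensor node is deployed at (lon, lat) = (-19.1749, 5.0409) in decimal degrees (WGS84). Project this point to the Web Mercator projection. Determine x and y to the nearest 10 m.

x -2134540 m, y 561880 m

Web Mercator is spherical with R = a = 6378137 m.
x = R·λ = 6378137 × -0.334665139 = -2134540.104 m.
y = R·ln tan(π/4 + φ/2) = 6378137 × 0.088094025 = 561875.759 m.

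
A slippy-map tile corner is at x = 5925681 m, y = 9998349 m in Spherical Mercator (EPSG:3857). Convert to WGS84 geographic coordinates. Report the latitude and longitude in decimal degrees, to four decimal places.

R = 6378137 m. λ = x/R = 53.23129811°.
φ = 2·arctan(exp(y/R)) − 90° = 2·arctan(4.79511) − 90° = 66.44010028°.

lat 66.4401°, lon 53.2313°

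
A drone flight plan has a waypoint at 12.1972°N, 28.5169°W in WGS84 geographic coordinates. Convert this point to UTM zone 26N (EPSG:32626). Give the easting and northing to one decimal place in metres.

Zone 26 central meridian λ₀ = 6×26 − 183 = -27°; Δλ = -1.5169°.
Transverse Mercator on WGS84 with k₀ = 0.9996 gives E = 334974.972 m, N = 1348821.396 m.

E 334975.0 m, N 1348821.4 m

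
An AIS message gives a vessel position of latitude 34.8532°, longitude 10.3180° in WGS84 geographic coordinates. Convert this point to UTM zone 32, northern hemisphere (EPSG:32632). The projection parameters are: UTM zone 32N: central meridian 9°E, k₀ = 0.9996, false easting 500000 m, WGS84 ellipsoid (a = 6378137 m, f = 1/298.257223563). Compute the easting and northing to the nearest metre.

E 620488 m, N 3857556 m

Zone 32 central meridian λ₀ = 6×32 − 183 = 9°; Δλ = +1.3180°.
Transverse Mercator on WGS84 with k₀ = 0.9996 gives E = 620487.798 m, N = 3857555.743 m.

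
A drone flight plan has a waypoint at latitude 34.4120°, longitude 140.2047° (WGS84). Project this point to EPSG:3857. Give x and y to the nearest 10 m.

Web Mercator is spherical with R = a = 6378137 m.
x = R·λ = 6378137 × 2.447033642 = 15607515.811 m.
y = R·ln tan(π/4 + φ/2) = 6378137 × 0.640352917 = 4084258.636 m.

x 15607520 m, y 4084260 m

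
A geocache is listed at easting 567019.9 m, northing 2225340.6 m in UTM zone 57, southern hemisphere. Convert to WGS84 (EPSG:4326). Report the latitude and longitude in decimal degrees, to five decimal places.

Zone 57S: λ₀ = 159°, k₀ = 0.9996, false easting 500000 m, false northing 10000000 m.
Meridian distance M = (N − FN)/k₀ = -7777770.5 m.
Inverse transverse Mercator on WGS84 gives φ = -70.07010019°, λ = 160.76189999°.

lat -70.07010°, lon 160.76190°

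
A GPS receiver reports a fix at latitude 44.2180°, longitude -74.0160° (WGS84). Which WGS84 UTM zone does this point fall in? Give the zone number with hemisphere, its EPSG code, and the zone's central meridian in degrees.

Zone 18N (EPSG:32618), central meridian -75°

UTM zone = ⌊(λ + 180)/6⌋ + 1; -74.0160° ∈ [-78°, -72°) → zone 18.
Hemisphere: N (φ ≥ 0).
Central meridian λ₀ = 6×18 − 183 = -75°.
EPSG code: 32618.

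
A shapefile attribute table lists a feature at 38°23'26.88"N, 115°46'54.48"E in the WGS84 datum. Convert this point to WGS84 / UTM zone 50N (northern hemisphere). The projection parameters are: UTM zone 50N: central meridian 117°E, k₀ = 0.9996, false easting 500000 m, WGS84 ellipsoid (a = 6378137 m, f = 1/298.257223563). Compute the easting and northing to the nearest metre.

E 393614 m, N 4249879 m

Zone 50 central meridian λ₀ = 6×50 − 183 = 117°; Δλ = -1.2182°.
Transverse Mercator on WGS84 with k₀ = 0.9996 gives E = 393613.515 m, N = 4249878.957 m.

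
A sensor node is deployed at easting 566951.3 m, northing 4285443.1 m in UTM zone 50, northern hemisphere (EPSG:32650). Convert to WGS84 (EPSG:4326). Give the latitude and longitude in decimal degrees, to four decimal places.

lat 38.7151°, lon 117.7701°

Zone 50N: λ₀ = 117°, k₀ = 0.9996, false easting 500000 m.
Meridian distance M = (N − FN)/k₀ = 4287158.0 m.
Inverse transverse Mercator on WGS84 gives φ = 38.71509982°, λ = 117.77009946°.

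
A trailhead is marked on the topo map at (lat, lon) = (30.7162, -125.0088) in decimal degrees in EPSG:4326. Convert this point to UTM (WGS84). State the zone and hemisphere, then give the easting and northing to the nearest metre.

Longitude -125.0088° lies in the 6° band [-126°, -120°), giving zone 10; latitude is north of the equator, so 10N.
Zone 10 central meridian λ₀ = 6×10 − 183 = -123°; Δλ = -2.0088°.
Transverse Mercator on WGS84 with k₀ = 0.9996 gives E = 307643.205 m, N = 3399873.285 m.

Zone 10N: E 307643 m, N 3399873 m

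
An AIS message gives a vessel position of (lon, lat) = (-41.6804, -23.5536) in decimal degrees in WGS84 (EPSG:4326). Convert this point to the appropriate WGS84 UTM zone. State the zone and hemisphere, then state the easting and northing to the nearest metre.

Longitude -41.6804° lies in the 6° band [-42°, -36°), giving zone 24; latitude is south of the equator, so 24S.
Zone 24 central meridian λ₀ = 6×24 − 183 = -39°; Δλ = -2.6804°.
Transverse Mercator on WGS84 with k₀ = 0.9996 gives E = 226373.090 m, N = 7392635.820 m.

Zone 24S: E 226373 m, N 7392636 m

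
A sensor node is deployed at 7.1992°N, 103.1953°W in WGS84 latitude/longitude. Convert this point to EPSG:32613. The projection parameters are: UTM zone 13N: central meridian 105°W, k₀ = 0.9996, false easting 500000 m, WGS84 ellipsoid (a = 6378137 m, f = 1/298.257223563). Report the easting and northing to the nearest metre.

E 699277 m, N 796163 m

Zone 13 central meridian λ₀ = 6×13 − 183 = -105°; Δλ = +1.8047°.
Transverse Mercator on WGS84 with k₀ = 0.9996 gives E = 699277.376 m, N = 796163.231 m.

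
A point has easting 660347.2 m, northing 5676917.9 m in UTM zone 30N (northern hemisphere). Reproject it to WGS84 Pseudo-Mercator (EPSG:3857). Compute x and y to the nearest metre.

Unproject from UTM 30N (λ₀ = -3°) → φ = 51.22109991°, λ = -0.70380056°.
Web Mercator (R = 6378137 m): x = -78346.720 m, y = 6660497.318 m.

x -78347 m, y 6660497 m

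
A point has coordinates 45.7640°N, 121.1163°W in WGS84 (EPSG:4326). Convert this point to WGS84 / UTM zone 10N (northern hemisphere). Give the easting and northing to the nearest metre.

E 646477 m, N 5069552 m

Zone 10 central meridian λ₀ = 6×10 − 183 = -123°; Δλ = +1.8837°.
Transverse Mercator on WGS84 with k₀ = 0.9996 gives E = 646477.456 m, N = 5069552.286 m.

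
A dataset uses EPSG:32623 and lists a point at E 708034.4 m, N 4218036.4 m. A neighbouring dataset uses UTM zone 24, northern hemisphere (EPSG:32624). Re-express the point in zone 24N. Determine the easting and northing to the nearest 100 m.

UTM 23N → geographic: φ = 38.08619991°, λ = -42.62789969°.
UTM 24N (λ₀ = -39°) forward: E = 181802.033 m, N = 4221597.922 m.

E 181800 m, N 4221600 m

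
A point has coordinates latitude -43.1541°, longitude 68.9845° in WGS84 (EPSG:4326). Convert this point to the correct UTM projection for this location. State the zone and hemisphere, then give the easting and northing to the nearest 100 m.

Zone 42S: E 498700 m, N 5222100 m

Longitude 68.9845° lies in the 6° band [66°, 72°), giving zone 42; latitude is south of the equator, so 42S.
Zone 42 central meridian λ₀ = 6×42 − 183 = 69°; Δλ = -0.0155°.
Transverse Mercator on WGS84 with k₀ = 0.9996 gives E = 498739.782 m, N = 5222072.313 m.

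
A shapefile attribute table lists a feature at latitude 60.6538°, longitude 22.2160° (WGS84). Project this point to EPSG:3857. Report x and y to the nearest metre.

x 2473074 m, y 8546760 m

Web Mercator is spherical with R = a = 6378137 m.
x = R·λ = 6378137 × 0.387742347 = 2473073.807 m.
y = R·ln tan(π/4 + φ/2) = 6378137 × 1.340008877 = 8546760.198 m.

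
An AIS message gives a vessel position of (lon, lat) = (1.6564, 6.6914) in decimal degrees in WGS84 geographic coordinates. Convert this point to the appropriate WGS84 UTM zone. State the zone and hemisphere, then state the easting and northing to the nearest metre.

Longitude 1.6564° lies in the 6° band [0°, 6°), giving zone 31; latitude is north of the equator, so 31N.
Zone 31 central meridian λ₀ = 6×31 − 183 = 3°; Δλ = -1.3436°.
Transverse Mercator on WGS84 with k₀ = 0.9996 gives E = 351489.313 m, N = 739837.354 m.

Zone 31N: E 351489 m, N 739837 m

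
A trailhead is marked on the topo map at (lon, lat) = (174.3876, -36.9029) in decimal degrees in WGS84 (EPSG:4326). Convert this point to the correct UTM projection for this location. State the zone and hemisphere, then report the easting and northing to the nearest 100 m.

Zone 60S: E 267200 m, N 5912700 m

Longitude 174.3876° lies in the 6° band [174°, 180°), giving zone 60; latitude is south of the equator, so 60S.
Zone 60 central meridian λ₀ = 6×60 − 183 = 177°; Δλ = -2.6124°.
Transverse Mercator on WGS84 with k₀ = 0.9996 gives E = 267240.992 m, N = 5912711.653 m.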